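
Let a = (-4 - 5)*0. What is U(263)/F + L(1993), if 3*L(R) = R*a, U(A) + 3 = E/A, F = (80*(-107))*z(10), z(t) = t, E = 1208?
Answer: -419/22512800 ≈ -1.8612e-5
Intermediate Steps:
a = 0 (a = -9*0 = 0)
F = -85600 (F = (80*(-107))*10 = -8560*10 = -85600)
U(A) = -3 + 1208/A
L(R) = 0 (L(R) = (R*0)/3 = (⅓)*0 = 0)
U(263)/F + L(1993) = (-3 + 1208/263)/(-85600) + 0 = (-3 + 1208*(1/263))*(-1/85600) + 0 = (-3 + 1208/263)*(-1/85600) + 0 = (419/263)*(-1/85600) + 0 = -419/22512800 + 0 = -419/22512800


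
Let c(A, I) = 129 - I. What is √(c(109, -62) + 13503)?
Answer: √13694 ≈ 117.02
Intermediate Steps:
√(c(109, -62) + 13503) = √((129 - 1*(-62)) + 13503) = √((129 + 62) + 13503) = √(191 + 13503) = √13694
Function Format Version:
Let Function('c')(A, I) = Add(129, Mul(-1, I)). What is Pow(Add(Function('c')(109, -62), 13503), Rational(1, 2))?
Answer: Pow(13694, Rational(1, 2)) ≈ 117.02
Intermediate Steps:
Pow(Add(Function('c')(109, -62), 13503), Rational(1, 2)) = Pow(Add(Add(129, Mul(-1, -62)), 13503), Rational(1, 2)) = Pow(Add(Add(129, 62), 13503), Rational(1, 2)) = Pow(Add(191, 13503), Rational(1, 2)) = Pow(13694, Rational(1, 2))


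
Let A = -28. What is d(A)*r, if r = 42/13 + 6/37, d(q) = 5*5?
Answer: 40800/481 ≈ 84.823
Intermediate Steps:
d(q) = 25
r = 1632/481 (r = 42*(1/13) + 6*(1/37) = 42/13 + 6/37 = 1632/481 ≈ 3.3929)
d(A)*r = 25*(1632/481) = 40800/481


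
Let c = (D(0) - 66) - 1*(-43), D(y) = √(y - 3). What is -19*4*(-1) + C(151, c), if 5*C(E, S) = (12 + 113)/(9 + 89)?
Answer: 7473/98 ≈ 76.255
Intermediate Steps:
D(y) = √(-3 + y)
c = -23 + I*√3 (c = (√(-3 + 0) - 66) - 1*(-43) = (√(-3) - 66) + 43 = (I*√3 - 66) + 43 = (-66 + I*√3) + 43 = -23 + I*√3 ≈ -23.0 + 1.732*I)
C(E, S) = 25/98 (C(E, S) = ((12 + 113)/(9 + 89))/5 = (125/98)/5 = (125*(1/98))/5 = (⅕)*(125/98) = 25/98)
-19*4*(-1) + C(151, c) = -19*4*(-1) + 25/98 = -76*(-1) + 25/98 = 76 + 25/98 = 7473/98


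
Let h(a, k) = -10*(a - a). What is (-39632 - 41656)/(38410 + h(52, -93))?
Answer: -40644/19205 ≈ -2.1163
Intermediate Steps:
h(a, k) = 0 (h(a, k) = -10*0 = 0)
(-39632 - 41656)/(38410 + h(52, -93)) = (-39632 - 41656)/(38410 + 0) = -81288/38410 = -81288*1/38410 = -40644/19205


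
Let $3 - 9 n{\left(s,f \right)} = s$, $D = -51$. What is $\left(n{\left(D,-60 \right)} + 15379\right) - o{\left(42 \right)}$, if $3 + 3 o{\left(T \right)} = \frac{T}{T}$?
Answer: $\frac{46157}{3} \approx 15386.0$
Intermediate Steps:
$o{\left(T \right)} = - \frac{2}{3}$ ($o{\left(T \right)} = -1 + \frac{T \frac{1}{T}}{3} = -1 + \frac{1}{3} \cdot 1 = -1 + \frac{1}{3} = - \frac{2}{3}$)
$n{\left(s,f \right)} = \frac{1}{3} - \frac{s}{9}$
$\left(n{\left(D,-60 \right)} + 15379\right) - o{\left(42 \right)} = \left(\left(\frac{1}{3} - - \frac{17}{3}\right) + 15379\right) - - \frac{2}{3} = \left(\left(\frac{1}{3} + \frac{17}{3}\right) + 15379\right) + \frac{2}{3} = \left(6 + 15379\right) + \frac{2}{3} = 15385 + \frac{2}{3} = \frac{46157}{3}$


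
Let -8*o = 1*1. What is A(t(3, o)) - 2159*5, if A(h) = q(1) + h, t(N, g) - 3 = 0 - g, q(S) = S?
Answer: -86327/8 ≈ -10791.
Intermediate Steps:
o = -1/8 ≈ -0.12500
t(N, g) = 3 - g (t(N, g) = 3 + (0 - g) = 3 - g)
A(h) = 1 + h
A(t(3, o)) - 2159*5 = (1 + (3 - 1*(-1/8))) - 2159*5 = (1 + (3 + 1/8)) - 1*10795 = (1 + 25/8) - 10795 = 33/8 - 10795 = -86327/8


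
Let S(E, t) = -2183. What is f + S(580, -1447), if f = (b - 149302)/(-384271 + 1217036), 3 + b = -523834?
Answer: -1818599134/832765 ≈ -2183.8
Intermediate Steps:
b = -523837 (b = -3 - 523834 = -523837)
f = -673139/832765 (f = (-523837 - 149302)/(-384271 + 1217036) = -673139/832765 ≈ -0.80832)
f + S(580, -1447) = -673139/832765 - 2183 = -1818599134/832765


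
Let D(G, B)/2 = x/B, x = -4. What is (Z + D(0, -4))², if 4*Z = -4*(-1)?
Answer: 9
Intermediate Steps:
D(G, B) = -8/B (D(G, B) = 2*(-4/B) = -8/B)
Z = 1 (Z = (-4*(-1))/4 = (¼)*4 = 1)
(Z + D(0, -4))² = (1 - 8/(-4))² = (1 - 8*(-¼))² = (1 + 2)² = 3² = 9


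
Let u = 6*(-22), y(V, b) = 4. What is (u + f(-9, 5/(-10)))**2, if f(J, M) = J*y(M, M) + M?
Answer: 113569/4 ≈ 28392.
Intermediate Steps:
f(J, M) = M + 4*J (f(J, M) = J*4 + M = 4*J + M = M + 4*J)
u = -132
(u + f(-9, 5/(-10)))**2 = (-132 + (5/(-10) + 4*(-9)))**2 = (-132 + (5*(-1/10) - 36))**2 = (-132 + (-1/2 - 36))**2 = (-132 - 73/2)**2 = (-337/2)**2 = 113569/4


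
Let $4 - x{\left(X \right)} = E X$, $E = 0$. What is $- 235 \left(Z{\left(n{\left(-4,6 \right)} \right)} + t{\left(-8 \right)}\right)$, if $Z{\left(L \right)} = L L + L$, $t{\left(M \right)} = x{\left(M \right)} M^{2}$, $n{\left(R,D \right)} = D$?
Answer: $-70030$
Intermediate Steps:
$x{\left(X \right)} = 4$ ($x{\left(X \right)} = 4 - 0 X = 4 - 0 = 4 + 0 = 4$)
$t{\left(M \right)} = 4 M^{2}$
$Z{\left(L \right)} = L + L^{2}$ ($Z{\left(L \right)} = L^{2} + L = L + L^{2}$)
$- 235 \left(Z{\left(n{\left(-4,6 \right)} \right)} + t{\left(-8 \right)}\right) = - 235 \left(6 \left(1 + 6\right) + 4 \left(-8\right)^{2}\right) = - 235 \left(6 \cdot 7 + 4 \cdot 64\right) = - 235 \left(42 + 256\right) = \left(-235\right) 298 = -70030$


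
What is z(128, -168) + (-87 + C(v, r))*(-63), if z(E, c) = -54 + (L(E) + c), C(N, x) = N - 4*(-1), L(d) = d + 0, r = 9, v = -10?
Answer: 5765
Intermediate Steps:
L(d) = d
C(N, x) = 4 + N (C(N, x) = N + 4 = 4 + N)
z(E, c) = -54 + E + c (z(E, c) = -54 + (E + c) = -54 + E + c)
z(128, -168) + (-87 + C(v, r))*(-63) = (-54 + 128 - 168) + (-87 + (4 - 10))*(-63) = -94 + (-87 - 6)*(-63) = -94 - 93*(-63) = -94 + 5859 = 5765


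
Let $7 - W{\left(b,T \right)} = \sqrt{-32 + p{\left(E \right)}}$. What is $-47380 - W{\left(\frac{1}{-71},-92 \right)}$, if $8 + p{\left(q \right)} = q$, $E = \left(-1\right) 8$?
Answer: $-47387 + 4 i \sqrt{3} \approx -47387.0 + 6.9282 i$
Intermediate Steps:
$E = -8$
$p{\left(q \right)} = -8 + q$
$W{\left(b,T \right)} = 7 - 4 i \sqrt{3}$ ($W{\left(b,T \right)} = 7 - \sqrt{-32 - 16} = 7 - \sqrt{-48} = 7 - 4 i \sqrt{3}$)
$-47380 - W{\left(\frac{1}{-71},-92 \right)} = -47380 - \left(7 - 4 i \sqrt{3}\right) = -47387 + 4 i \sqrt{3}$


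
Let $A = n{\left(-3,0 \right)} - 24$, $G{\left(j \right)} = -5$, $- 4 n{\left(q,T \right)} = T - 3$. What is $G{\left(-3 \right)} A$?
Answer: $\frac{465}{4} \approx 116.25$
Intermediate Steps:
$n{\left(q,T \right)} = \frac{3}{4} - \frac{T}{4}$ ($n{\left(q,T \right)} = - \frac{T - 3}{4} = - \frac{-3 + T}{4} = \frac{3}{4} - \frac{T}{4}$)
$A = - \frac{93}{4}$ ($A = \left(\frac{3}{4} - 0\right) - 24 = \left(\frac{3}{4} + 0\right) - 24 = \frac{3}{4} - 24 = - \frac{93}{4} \approx -23.25$)
$G{\left(-3 \right)} A = \left(-5\right) \left(- \frac{93}{4}\right) = \frac{465}{4}$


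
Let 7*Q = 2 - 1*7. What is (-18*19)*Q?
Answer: 1710/7 ≈ 244.29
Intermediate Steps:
Q = -5/7 (Q = (2 - 1*7)/7 = (2 - 7)/7 = (⅐)*(-5) = -5/7 ≈ -0.71429)
(-18*19)*Q = -18*19*(-5/7) = -342*(-5/7) = 1710/7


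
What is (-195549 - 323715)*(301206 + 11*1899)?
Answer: -167252338080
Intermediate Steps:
(-195549 - 323715)*(301206 + 11*1899) = -519264*(301206 + 20889) = -519264*322095 = -167252338080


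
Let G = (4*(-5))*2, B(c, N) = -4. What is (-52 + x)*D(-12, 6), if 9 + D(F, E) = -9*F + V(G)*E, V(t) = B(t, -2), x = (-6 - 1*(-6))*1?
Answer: -3900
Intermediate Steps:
x = 0 (x = (-6 + 6)*1 = 0*1 = 0)
G = -40 (G = -20*2 = -40)
V(t) = -4
D(F, E) = -9 - 9*F - 4*E (D(F, E) = -9 + (-9*F - 4*E) = -9 - 9*F - 4*E)
(-52 + x)*D(-12, 6) = (-52 + 0)*(-9 - 9*(-12) - 4*6) = -52*(-9 + 108 - 24) = -52*75 = -3900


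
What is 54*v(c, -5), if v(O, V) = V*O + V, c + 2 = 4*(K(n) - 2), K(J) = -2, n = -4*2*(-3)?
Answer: 4590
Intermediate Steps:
n = 24 (n = -8*(-3) = 24)
c = -18 (c = -2 + 4*(-2 - 2) = -2 + 4*(-4) = -2 - 16 = -18)
v(O, V) = V + O*V (v(O, V) = O*V + V = V + O*V)
54*v(c, -5) = 54*(-5*(1 - 18)) = 54*(-5*(-17)) = 54*85 = 4590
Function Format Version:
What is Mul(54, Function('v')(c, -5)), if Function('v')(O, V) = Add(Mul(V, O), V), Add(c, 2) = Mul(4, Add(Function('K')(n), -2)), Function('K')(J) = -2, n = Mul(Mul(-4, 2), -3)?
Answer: 4590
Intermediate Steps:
n = 24 (n = Mul(-8, -3) = 24)
c = -18 (c = Add(-2, Mul(4, Add(-2, -2))) = Add(-2, Mul(4, -4)) = Add(-2, -16) = -18)
Function('v')(O, V) = Add(V, Mul(O, V)) (Function('v')(O, V) = Add(Mul(O, V), V) = Add(V, Mul(O, V)))
Mul(54, Function('v')(c, -5)) = Mul(54, Mul(-5, Add(1, -18))) = Mul(54, Mul(-5, -17)) = Mul(54, 85) = 4590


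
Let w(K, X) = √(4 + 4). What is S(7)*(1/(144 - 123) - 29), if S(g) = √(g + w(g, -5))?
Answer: -608*√(7 + 2*√2)/21 ≈ -90.767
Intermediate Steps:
w(K, X) = 2*√2 (w(K, X) = √8 = 2*√2)
S(g) = √(g + 2*√2)
S(7)*(1/(144 - 123) - 29) = √(7 + 2*√2)*(1/(144 - 123) - 29) = √(7 + 2*√2)*(1/21 - 29) = √(7 + 2*√2)*(-608/21) = -608*√(7 + 2*√2)/21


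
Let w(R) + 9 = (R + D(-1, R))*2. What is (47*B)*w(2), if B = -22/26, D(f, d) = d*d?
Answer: -1551/13 ≈ -119.31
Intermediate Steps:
D(f, d) = d²
B = -11/13 (B = -22*1/26 = -11/13 ≈ -0.84615)
w(R) = -9 + 2*R + 2*R² (w(R) = -9 + (R + R²)*2 = -9 + (2*R + 2*R²) = -9 + 2*R + 2*R²)
(47*B)*w(2) = (47*(-11/13))*(-9 + 2*2 + 2*2²) = -517*(-9 + 4 + 2*4)/13 = -517*(-9 + 4 + 8)/13 = -517/13*3 = -1551/13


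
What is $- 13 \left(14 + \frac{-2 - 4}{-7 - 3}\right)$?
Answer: $- \frac{949}{5} \approx -189.8$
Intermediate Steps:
$- 13 \left(14 + \frac{-2 - 4}{-7 - 3}\right) = - 13 \left(14 - \frac{6}{-10}\right) = - 13 \left(14 - - \frac{3}{5}\right) = - 13 \left(14 + \frac{3}{5}\right) = \left(-13\right) \frac{73}{5} = - \frac{949}{5}$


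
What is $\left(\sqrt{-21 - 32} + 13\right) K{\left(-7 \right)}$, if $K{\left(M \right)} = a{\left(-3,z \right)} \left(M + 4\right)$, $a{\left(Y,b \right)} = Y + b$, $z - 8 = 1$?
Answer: $-234 - 18 i \sqrt{53} \approx -234.0 - 131.04 i$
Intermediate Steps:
$z = 9$ ($z = 8 + 1 = 9$)
$K{\left(M \right)} = 24 + 6 M$ ($K{\left(M \right)} = \left(-3 + 9\right) \left(M + 4\right) = 6 \left(4 + M\right) = 24 + 6 M$)
$\left(\sqrt{-21 - 32} + 13\right) K{\left(-7 \right)} = \left(\sqrt{-21 - 32} + 13\right) \left(24 + 6 \left(-7\right)\right) = \left(\sqrt{-53} + 13\right) \left(24 - 42\right) = \left(i \sqrt{53} + 13\right) \left(-18\right) = \left(13 + i \sqrt{53}\right) \left(-18\right) = -234 - 18 i \sqrt{53}$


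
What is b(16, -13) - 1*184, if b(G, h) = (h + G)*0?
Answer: -184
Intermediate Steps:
b(G, h) = 0 (b(G, h) = (G + h)*0 = 0)
b(16, -13) - 1*184 = 0 - 1*184 = 0 - 184 = -184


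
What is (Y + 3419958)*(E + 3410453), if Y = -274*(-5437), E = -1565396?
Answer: 9058668972672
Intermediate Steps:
Y = 1489738
(Y + 3419958)*(E + 3410453) = (1489738 + 3419958)*(-1565396 + 3410453) = 4909696*1845057 = 9058668972672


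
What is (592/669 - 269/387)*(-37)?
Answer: -606097/86301 ≈ -7.0231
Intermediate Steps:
(592/669 - 269/387)*(-37) = (16381/86301)*(-37) = -606097/86301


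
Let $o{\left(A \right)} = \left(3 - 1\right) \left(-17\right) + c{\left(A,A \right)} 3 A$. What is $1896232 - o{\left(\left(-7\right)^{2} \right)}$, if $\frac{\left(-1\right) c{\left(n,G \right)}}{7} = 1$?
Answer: $1897295$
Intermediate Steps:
$c{\left(n,G \right)} = -7$ ($c{\left(n,G \right)} = \left(-7\right) 1 = -7$)
$o{\left(A \right)} = -34 - 21 A$ ($o{\left(A \right)} = \left(3 - 1\right) \left(-17\right) - 7 \cdot 3 A = 2 \left(-17\right) - 21 A = -34 - 21 A$)
$1896232 - o{\left(\left(-7\right)^{2} \right)} = 1896232 - \left(-34 - 21 \left(-7\right)^{2}\right) = 1896232 - \left(-34 - 1029\right) = 1896232 - -1063 = 1896232 + 1063 = 1897295$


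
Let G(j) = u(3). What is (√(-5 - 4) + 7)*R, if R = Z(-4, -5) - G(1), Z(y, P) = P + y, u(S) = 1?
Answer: -70 - 30*I ≈ -70.0 - 30.0*I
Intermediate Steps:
G(j) = 1
R = -10 (R = (-5 - 4) - 1*1 = -9 - 1 = -10)
(√(-5 - 4) + 7)*R = (√(-5 - 4) + 7)*(-10) = (√(-9) + 7)*(-10) = (3*I + 7)*(-10) = (7 + 3*I)*(-10) = -70 - 30*I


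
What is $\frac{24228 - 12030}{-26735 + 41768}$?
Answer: $\frac{4066}{5011} \approx 0.81141$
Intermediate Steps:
$\frac{24228 - 12030}{-26735 + 41768} = \frac{12198}{15033} = 12198 \cdot \frac{1}{15033} = \frac{4066}{5011}$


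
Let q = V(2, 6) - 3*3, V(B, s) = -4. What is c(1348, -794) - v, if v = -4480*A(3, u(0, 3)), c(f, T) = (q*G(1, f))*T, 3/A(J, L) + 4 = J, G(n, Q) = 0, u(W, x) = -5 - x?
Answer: -13440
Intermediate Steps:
q = -13 (q = -4 - 3*3 = -4 - 9 = -13)
A(J, L) = 3/(-4 + J)
c(f, T) = 0 (c(f, T) = (-13*0)*T = 0*T = 0)
v = 13440 (v = -13440/(-4 + 3) = -13440/(-1) = -13440*(-1) = -4480*(-3) = 13440)
c(1348, -794) - v = 0 - 1*13440 = 0 - 13440 = -13440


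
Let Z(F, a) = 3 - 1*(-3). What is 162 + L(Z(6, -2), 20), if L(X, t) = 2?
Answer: 164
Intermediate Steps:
Z(F, a) = 6 (Z(F, a) = 3 + 3 = 6)
162 + L(Z(6, -2), 20) = 162 + 2 = 164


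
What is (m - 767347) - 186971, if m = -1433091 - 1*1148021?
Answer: -3535430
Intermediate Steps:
m = -2581112 (m = -1433091 - 1148021 = -2581112)
(m - 767347) - 186971 = (-2581112 - 767347) - 186971 = -3348459 - 186971 = -3535430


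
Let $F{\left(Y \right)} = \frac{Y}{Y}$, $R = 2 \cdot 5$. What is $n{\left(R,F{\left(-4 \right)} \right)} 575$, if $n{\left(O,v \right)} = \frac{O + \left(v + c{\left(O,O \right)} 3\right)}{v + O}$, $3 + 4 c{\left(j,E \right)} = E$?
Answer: $\frac{37375}{44} \approx 849.43$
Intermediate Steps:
$R = 10$
$c{\left(j,E \right)} = - \frac{3}{4} + \frac{E}{4}$
$F{\left(Y \right)} = 1$
$n{\left(O,v \right)} = \frac{- \frac{9}{4} + v + \frac{7 O}{4}}{O + v}$ ($n{\left(O,v \right)} = \frac{O + \left(v + \left(- \frac{3}{4} + \frac{O}{4}\right) 3\right)}{v + O} = \frac{O + \left(v + \left(- \frac{9}{4} + \frac{3 O}{4}\right)\right)}{O + v} = \frac{O + \left(- \frac{9}{4} + v + \frac{3 O}{4}\right)}{O + v} = \frac{- \frac{9}{4} + v + \frac{7 O}{4}}{O + v}$)
$n{\left(R,F{\left(-4 \right)} \right)} 575 = \frac{- \frac{9}{4} + 1 + \frac{7}{4} \cdot 10}{10 + 1} \cdot 575 = \frac{- \frac{9}{4} + 1 + \frac{35}{2}}{11} \cdot 575 = \frac{1}{11} \cdot \frac{65}{4} \cdot 575 = \frac{65}{44} \cdot 575 = \frac{37375}{44}$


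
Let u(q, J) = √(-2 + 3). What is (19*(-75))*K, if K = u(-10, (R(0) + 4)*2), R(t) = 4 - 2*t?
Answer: -1425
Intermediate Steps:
u(q, J) = 1 (u(q, J) = √1 = 1)
K = 1
(19*(-75))*K = (19*(-75))*1 = -1425*1 = -1425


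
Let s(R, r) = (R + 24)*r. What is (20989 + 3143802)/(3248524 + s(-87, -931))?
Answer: 3164791/3307177 ≈ 0.95695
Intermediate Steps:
s(R, r) = r*(24 + R) (s(R, r) = (24 + R)*r = r*(24 + R))
(20989 + 3143802)/(3248524 + s(-87, -931)) = (20989 + 3143802)/(3248524 - 931*(24 - 87)) = 3164791/(3248524 - 931*(-63)) = 3164791/(3248524 + 58653) = 3164791/3307177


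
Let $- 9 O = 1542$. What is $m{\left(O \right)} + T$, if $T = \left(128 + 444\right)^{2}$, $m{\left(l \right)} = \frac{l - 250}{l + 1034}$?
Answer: $\frac{211687732}{647} \approx 3.2718 \cdot 10^{5}$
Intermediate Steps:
$O = - \frac{514}{3}$ ($O = \left(- \frac{1}{9}\right) 1542 = - \frac{514}{3} \approx -171.33$)
$m{\left(l \right)} = \frac{-250 + l}{1034 + l}$
$T = 327184$ ($T = 572^{2} = 327184$)
$m{\left(O \right)} + T = \frac{-250 - \frac{514}{3}}{1034 - \frac{514}{3}} + 327184 = \frac{1}{\frac{2588}{3}} \left(- \frac{1264}{3}\right) + 327184 = \frac{3}{2588} \left(- \frac{1264}{3}\right) + 327184 = - \frac{316}{647} + 327184 = \frac{211687732}{647}$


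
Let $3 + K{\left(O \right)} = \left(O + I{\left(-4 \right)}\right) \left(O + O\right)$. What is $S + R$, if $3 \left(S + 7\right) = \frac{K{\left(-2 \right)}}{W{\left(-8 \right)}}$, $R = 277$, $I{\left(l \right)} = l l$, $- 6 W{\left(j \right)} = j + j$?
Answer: $\frac{2101}{8} \approx 262.63$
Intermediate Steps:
$W{\left(j \right)} = - \frac{j}{3}$ ($W{\left(j \right)} = - \frac{j + j}{6} = - \frac{2 j}{6} = - \frac{j}{3}$)
$I{\left(l \right)} = l^{2}$
$K{\left(O \right)} = -3 + 2 O \left(16 + O\right)$ ($K{\left(O \right)} = -3 + \left(O + \left(-4\right)^{2}\right) \left(O + O\right) = -3 + \left(O + 16\right) 2 O = -3 + \left(16 + O\right) 2 O = -3 + 2 O \left(16 + O\right)$)
$S = - \frac{115}{8}$ ($S = -7 + \frac{\left(-3 + 2 \left(-2\right)^{2} + 32 \left(-2\right)\right) \frac{1}{\left(- \frac{1}{3}\right) \left(-8\right)}}{3} = -7 + \frac{\left(-3 + 2 \cdot 4 - 64\right) \frac{1}{\frac{8}{3}}}{3} = -7 + \frac{\left(-3 + 8 - 64\right) \frac{3}{8}}{3} = -7 + \frac{\left(-59\right) \frac{3}{8}}{3} = -7 + \frac{1}{3} \left(- \frac{177}{8}\right) = -7 - \frac{59}{8} = - \frac{115}{8} \approx -14.375$)
$S + R = - \frac{115}{8} + 277 = \frac{2101}{8}$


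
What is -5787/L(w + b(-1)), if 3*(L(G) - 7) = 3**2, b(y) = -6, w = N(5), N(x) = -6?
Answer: -5787/10 ≈ -578.70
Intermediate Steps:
w = -6
L(G) = 10 (L(G) = 7 + (1/3)*3**2 = 7 + (1/3)*9 = 7 + 3 = 10)
-5787/L(w + b(-1)) = -5787/10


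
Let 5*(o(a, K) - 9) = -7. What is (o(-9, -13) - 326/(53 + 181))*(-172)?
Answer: -624532/585 ≈ -1067.6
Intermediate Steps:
o(a, K) = 38/5 (o(a, K) = 9 + (1/5)*(-7) = 9 - 7/5 = 38/5)
(o(-9, -13) - 326/(53 + 181))*(-172) = (38/5 - 326/(53 + 181))*(-172) = (38/5 - 326/234)*(-172) = (38/5 - 326*1/234)*(-172) = (38/5 - 163/117)*(-172) = (3631/585)*(-172) = -624532/585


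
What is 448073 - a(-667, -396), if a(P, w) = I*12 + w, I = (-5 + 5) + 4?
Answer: 448421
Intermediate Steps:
I = 4 (I = 0 + 4 = 4)
a(P, w) = 48 + w (a(P, w) = 4*12 + w = 48 + w)
448073 - a(-667, -396) = 448073 - (48 - 396) = 448073 - 1*(-348) = 448073 + 348 = 448421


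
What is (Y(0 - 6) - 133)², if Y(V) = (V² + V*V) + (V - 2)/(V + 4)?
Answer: 3249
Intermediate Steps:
Y(V) = 2*V² + (-2 + V)/(4 + V) (Y(V) = (V² + V²) + (-2 + V)/(4 + V) = 2*V² + (-2 + V)/(4 + V))
(Y(0 - 6) - 133)² = ((-2 + (0 - 6) + 2*(0 - 6)³ + 8*(0 - 6)²)/(4 + (0 - 6)) - 133)² = ((-2 - 6 + 2*(-6)³ + 8*(-6)²)/(4 - 6) - 133)² = ((-2 - 6 + 2*(-216) + 8*36)/(-2) - 133)² = (-(-2 - 6 - 432 + 288)/2 - 133)² = (-½*(-152) - 133)² = (76 - 133)² = (-57)² = 3249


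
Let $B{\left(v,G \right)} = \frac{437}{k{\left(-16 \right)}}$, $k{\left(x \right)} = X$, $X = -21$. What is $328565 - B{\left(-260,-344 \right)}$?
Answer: $\frac{6900302}{21} \approx 3.2859 \cdot 10^{5}$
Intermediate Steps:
$k{\left(x \right)} = -21$
$B{\left(v,G \right)} = - \frac{437}{21}$ ($B{\left(v,G \right)} = \frac{437}{-21} = 437 \left(- \frac{1}{21}\right) = - \frac{437}{21}$)
$328565 - B{\left(-260,-344 \right)} = 328565 - - \frac{437}{21} = 328565 + \frac{437}{21} = \frac{6900302}{21}$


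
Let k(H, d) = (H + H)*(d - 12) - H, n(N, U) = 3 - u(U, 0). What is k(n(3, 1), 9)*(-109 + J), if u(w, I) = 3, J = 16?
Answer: 0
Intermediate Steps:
n(N, U) = 0 (n(N, U) = 3 - 1*3 = 3 - 3 = 0)
k(H, d) = -H + 2*H*(-12 + d) (k(H, d) = (2*H)*(-12 + d) - H = 2*H*(-12 + d) - H = -H + 2*H*(-12 + d))
k(n(3, 1), 9)*(-109 + J) = (0*(-25 + 2*9))*(-109 + 16) = (0*(-25 + 18))*(-93) = (0*(-7))*(-93) = 0*(-93) = 0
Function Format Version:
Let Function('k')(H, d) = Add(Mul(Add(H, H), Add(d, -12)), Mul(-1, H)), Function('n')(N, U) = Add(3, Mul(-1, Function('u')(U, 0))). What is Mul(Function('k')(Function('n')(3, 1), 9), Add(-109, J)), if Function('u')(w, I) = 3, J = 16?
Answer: 0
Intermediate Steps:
Function('n')(N, U) = 0 (Function('n')(N, U) = Add(3, Mul(-1, 3)) = Add(3, -3) = 0)
Function('k')(H, d) = Add(Mul(-1, H), Mul(2, H, Add(-12, d))) (Function('k')(H, d) = Add(Mul(Mul(2, H), Add(-12, d)), Mul(-1, H)) = Add(Mul(2, H, Add(-12, d)), Mul(-1, H)) = Add(Mul(-1, H), Mul(2, H, Add(-12, d))))
Mul(Function('k')(Function('n')(3, 1), 9), Add(-109, J)) = Mul(Mul(0, Add(-25, Mul(2, 9))), Add(-109, 16)) = Mul(Mul(0, Add(-25, 18)), -93) = Mul(Mul(0, -7), -93) = Mul(0, -93) = 0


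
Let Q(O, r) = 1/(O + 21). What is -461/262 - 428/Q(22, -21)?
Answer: -4822309/262 ≈ -18406.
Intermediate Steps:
Q(O, r) = 1/(21 + O)
-461/262 - 428/Q(22, -21) = -461/262 - 428/(1/(21 + 22)) = -461*1/262 - 428/(1/43) = -461/262 - 428/1/43 = -461/262 - 428*43 = -461/262 - 18404 = -4822309/262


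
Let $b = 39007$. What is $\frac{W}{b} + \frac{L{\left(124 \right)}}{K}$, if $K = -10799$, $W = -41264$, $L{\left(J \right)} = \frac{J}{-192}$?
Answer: $- \frac{21388067711}{20219356464} \approx -1.0578$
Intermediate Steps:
$L{\left(J \right)} = - \frac{J}{192}$ ($L{\left(J \right)} = J \left(- \frac{1}{192}\right) = - \frac{J}{192}$)
$\frac{W}{b} + \frac{L{\left(124 \right)}}{K} = - \frac{41264}{39007} + \frac{\left(- \frac{1}{192}\right) 124}{-10799} = \left(-41264\right) \frac{1}{39007} - - \frac{31}{518352} = - \frac{41264}{39007} + \frac{31}{518352} = - \frac{21388067711}{20219356464}$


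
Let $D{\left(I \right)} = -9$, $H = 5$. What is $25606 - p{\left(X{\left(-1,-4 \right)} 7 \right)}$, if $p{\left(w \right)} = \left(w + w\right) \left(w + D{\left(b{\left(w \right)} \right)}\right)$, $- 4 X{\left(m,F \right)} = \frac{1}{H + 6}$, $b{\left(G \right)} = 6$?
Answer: $\frac{24783787}{968} \approx 25603.0$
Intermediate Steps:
$X{\left(m,F \right)} = - \frac{1}{44}$ ($X{\left(m,F \right)} = - \frac{1}{4 \left(5 + 6\right)} = - \frac{1}{4 \cdot 11} = \left(- \frac{1}{4}\right) \frac{1}{11} = - \frac{1}{44}$)
$p{\left(w \right)} = 2 w \left(-9 + w\right)$ ($p{\left(w \right)} = \left(w + w\right) \left(w - 9\right) = 2 w \left(-9 + w\right)$)
$25606 - p{\left(X{\left(-1,-4 \right)} 7 \right)} = 25606 - 2 \left(\left(- \frac{1}{44}\right) 7\right) \left(-9 - \frac{7}{44}\right) = 25606 - 2 \left(- \frac{7}{44}\right) \left(-9 - \frac{7}{44}\right) = 25606 - 2 \left(- \frac{7}{44}\right) \left(- \frac{403}{44}\right) = 25606 - \frac{2821}{968} = \frac{24783787}{968}$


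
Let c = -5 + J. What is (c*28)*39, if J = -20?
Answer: -27300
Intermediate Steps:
c = -25 (c = -5 - 20 = -25)
(c*28)*39 = -25*28*39 = -700*39 = -27300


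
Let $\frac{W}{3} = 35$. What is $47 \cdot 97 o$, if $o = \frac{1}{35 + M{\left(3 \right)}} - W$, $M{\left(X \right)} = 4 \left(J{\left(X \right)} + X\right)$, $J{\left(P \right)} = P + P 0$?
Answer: $- \frac{28238446}{59} \approx -4.7862 \cdot 10^{5}$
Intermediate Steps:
$J{\left(P \right)} = P$ ($J{\left(P \right)} = P + 0 = P$)
$M{\left(X \right)} = 8 X$ ($M{\left(X \right)} = 4 \left(X + X\right) = 4 \cdot 2 X = 8 X$)
$W = 105$ ($W = 3 \cdot 35 = 105$)
$o = - \frac{6194}{59}$ ($o = \frac{1}{35 + 8 \cdot 3} - 105 = \frac{1}{35 + 24} - 105 = \frac{1}{59} - 105 = - \frac{6194}{59} \approx -104.98$)
$47 \cdot 97 o = 47 \cdot 97 \left(- \frac{6194}{59}\right) = 4559 \left(- \frac{6194}{59}\right) = - \frac{28238446}{59}$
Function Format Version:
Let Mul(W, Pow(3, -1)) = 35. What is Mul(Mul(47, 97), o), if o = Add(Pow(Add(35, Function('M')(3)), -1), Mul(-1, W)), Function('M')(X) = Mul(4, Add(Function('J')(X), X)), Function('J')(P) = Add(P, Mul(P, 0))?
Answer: Rational(-28238446, 59) ≈ -4.7862e+5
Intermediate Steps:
Function('J')(P) = P (Function('J')(P) = Add(P, 0) = P)
Function('M')(X) = Mul(8, X) (Function('M')(X) = Mul(4, Add(X, X)) = Mul(4, Mul(2, X)) = Mul(8, X))
W = 105 (W = Mul(3, 35) = 105)
o = Rational(-6194, 59) (o = Add(Pow(Add(35, Mul(8, 3)), -1), Mul(-1, 105)) = Add(Pow(Add(35, 24), -1), -105) = Add(Pow(59, -1), -105) = Add(Rational(1, 59), -105) = Rational(-6194, 59) ≈ -104.98)
Mul(Mul(47, 97), o) = Mul(Mul(47, 97), Rational(-6194, 59)) = Mul(4559, Rational(-6194, 59)) = Rational(-28238446, 59)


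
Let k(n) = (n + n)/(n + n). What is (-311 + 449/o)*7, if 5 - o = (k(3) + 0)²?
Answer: -5565/4 ≈ -1391.3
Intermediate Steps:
k(n) = 1 (k(n) = (2*n)/((2*n)) = (2*n)*(1/(2*n)) = 1)
o = 4 (o = 5 - (1 + 0)² = 5 - 1*1² = 5 - 1*1 = 5 - 1 = 4)
(-311 + 449/o)*7 = (-311 + 449/4)*7 = -795/4*7 = -5565/4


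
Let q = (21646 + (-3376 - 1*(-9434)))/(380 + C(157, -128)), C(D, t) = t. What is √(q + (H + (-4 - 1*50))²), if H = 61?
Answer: √70091/21 ≈ 12.607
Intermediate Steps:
q = 6926/63 (q = (21646 + (-3376 - 1*(-9434)))/(380 - 128) = (21646 + (-3376 + 9434))/252 = (21646 + 6058)*(1/252) = 27704*(1/252) = 6926/63 ≈ 109.94)
√(q + (H + (-4 - 1*50))²) = √(6926/63 + (61 + (-4 - 1*50))²) = √(6926/63 + (61 + (-4 - 50))²) = √(6926/63 + (61 - 54)²) = √(6926/63 + 7²) = √(6926/63 + 49) = √(10013/63) = √70091/21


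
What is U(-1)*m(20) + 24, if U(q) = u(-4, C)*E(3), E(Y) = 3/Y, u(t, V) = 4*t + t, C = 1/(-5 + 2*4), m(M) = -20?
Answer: 424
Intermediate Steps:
C = ⅓ (C = 1/(-5 + 8) = 1/3 = ⅓ ≈ 0.33333)
u(t, V) = 5*t
U(q) = -20 (U(q) = (5*(-4))*(3/3) = -60/3 = -20*1 = -20)
U(-1)*m(20) + 24 = -20*(-20) + 24 = 400 + 24 = 424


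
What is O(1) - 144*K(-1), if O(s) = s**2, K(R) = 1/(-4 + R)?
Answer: 149/5 ≈ 29.800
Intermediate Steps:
O(1) - 144*K(-1) = 1**2 - 144/(-4 - 1) = 1 - 144/(-5) = 1 - 144*(-1/5) = 1 + 144/5 = 149/5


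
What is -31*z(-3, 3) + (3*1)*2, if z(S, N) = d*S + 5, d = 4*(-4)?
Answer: -1637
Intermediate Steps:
d = -16
z(S, N) = 5 - 16*S (z(S, N) = -16*S + 5 = 5 - 16*S)
-31*z(-3, 3) + (3*1)*2 = -31*(5 - 16*(-3)) + (3*1)*2 = -31*(5 + 48) + 3*2 = -31*53 + 6 = -1643 + 6 = -1637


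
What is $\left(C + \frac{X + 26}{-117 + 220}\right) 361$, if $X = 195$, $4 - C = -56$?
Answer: $\frac{2310761}{103} \approx 22435.0$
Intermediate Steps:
$C = 60$ ($C = 4 - -56 = 4 + 56 = 60$)
$\left(C + \frac{X + 26}{-117 + 220}\right) 361 = \left(60 + \frac{195 + 26}{-117 + 220}\right) 361 = \left(60 + \frac{221}{103}\right) 361 = \frac{6401}{103} \cdot 361 = \frac{2310761}{103}$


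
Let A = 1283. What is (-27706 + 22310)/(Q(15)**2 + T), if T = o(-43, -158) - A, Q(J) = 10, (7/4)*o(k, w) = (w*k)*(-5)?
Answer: 37772/144161 ≈ 0.26201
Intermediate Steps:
o(k, w) = -20*k*w/7 (o(k, w) = 4*((w*k)*(-5))/7 = 4*((k*w)*(-5))/7 = 4*(-5*k*w)/7 = -20*k*w/7)
T = -144861/7 (T = -20/7*(-43)*(-158) - 1*1283 = -135880/7 - 1283 = -144861/7 ≈ -20694.)
(-27706 + 22310)/(Q(15)**2 + T) = (-27706 + 22310)/(10**2 - 144861/7) = -5396/(100 - 144861/7) = -5396/(-144161/7) = -5396*(-7/144161) = 37772/144161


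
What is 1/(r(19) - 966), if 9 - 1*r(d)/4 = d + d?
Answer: -1/1082 ≈ -0.00092421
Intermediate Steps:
r(d) = 36 - 8*d (r(d) = 36 - 4*(d + d) = 36 - 8*d)
1/(r(19) - 966) = 1/((36 - 8*19) - 966) = 1/((36 - 152) - 966) = 1/(-116 - 966) = 1/(-1082) = -1/1082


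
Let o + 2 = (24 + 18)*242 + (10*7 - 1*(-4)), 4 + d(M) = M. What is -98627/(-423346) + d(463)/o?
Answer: 200643631/722228276 ≈ 0.27781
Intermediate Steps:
d(M) = -4 + M
o = 10236 (o = -2 + ((24 + 18)*242 + (10*7 - 1*(-4))) = -2 + (42*242 + (70 + 4)) = -2 + (10164 + 74) = -2 + 10238 = 10236)
-98627/(-423346) + d(463)/o = -98627/(-423346) + (-4 + 463)/10236 = -98627*(-1/423346) + 459*(1/10236) = 98627/423346 + 153/3412 = 200643631/722228276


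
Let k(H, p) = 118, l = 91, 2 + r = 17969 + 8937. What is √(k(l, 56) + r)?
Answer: √27022 ≈ 164.38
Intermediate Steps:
r = 26904 (r = -2 + (17969 + 8937) = -2 + 26906 = 26904)
√(k(l, 56) + r) = √(118 + 26904) = √27022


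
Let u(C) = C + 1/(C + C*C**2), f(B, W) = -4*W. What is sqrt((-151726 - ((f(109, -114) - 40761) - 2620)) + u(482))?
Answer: I*sqrt(54331363147334351874)/22396130 ≈ 329.12*I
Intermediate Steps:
u(C) = C + 1/(C + C**3)
sqrt((-151726 - ((f(109, -114) - 40761) - 2620)) + u(482)) = sqrt((-151726 - ((-4*(-114) - 40761) - 2620)) + (1 + 482**2 + 482**4)/(482 + 482**3)) = sqrt((-151726 - ((456 - 40761) - 2620)) + (1 + 232324 + 53974440976)/(482 + 111980168)) = sqrt((-151726 - (-40305 - 2620)) + 53974673301/111980650) = sqrt((-151726 - 1*(-42925)) + (1/111980650)*53974673301) = sqrt((-151726 + 42925) + 53974673301/111980650) = sqrt(-108801 + 53974673301/111980650) = sqrt(-12129632027349/111980650) = I*sqrt(54331363147334351874)/22396130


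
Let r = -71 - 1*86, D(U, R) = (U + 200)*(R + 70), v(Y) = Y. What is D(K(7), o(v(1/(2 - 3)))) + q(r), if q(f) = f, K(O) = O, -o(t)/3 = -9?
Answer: 19922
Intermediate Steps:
o(t) = 27 (o(t) = -3*(-9) = 27)
D(U, R) = (70 + R)*(200 + U) (D(U, R) = (200 + U)*(70 + R) = (70 + R)*(200 + U))
r = -157 (r = -71 - 86 = -157)
D(K(7), o(v(1/(2 - 3)))) + q(r) = (14000 + 70*7 + 200*27 + 27*7) - 157 = (14000 + 490 + 5400 + 189) - 157 = 20079 - 157 = 19922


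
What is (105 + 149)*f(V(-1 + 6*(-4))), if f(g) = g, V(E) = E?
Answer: -6350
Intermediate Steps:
(105 + 149)*f(V(-1 + 6*(-4))) = (105 + 149)*(-1 + 6*(-4)) = 254*(-1 - 24) = 254*(-25) = -6350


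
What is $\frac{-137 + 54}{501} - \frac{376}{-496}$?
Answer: $\frac{18401}{31062} \approx 0.5924$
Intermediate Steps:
$\frac{-137 + 54}{501} - \frac{376}{-496} = \left(-83\right) \frac{1}{501} - - \frac{47}{62} = - \frac{83}{501} + \frac{47}{62} = \frac{18401}{31062}$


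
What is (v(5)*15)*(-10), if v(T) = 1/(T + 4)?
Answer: -50/3 ≈ -16.667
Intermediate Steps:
v(T) = 1/(4 + T)
(v(5)*15)*(-10) = (15/(4 + 5))*(-10) = (15/9)*(-10) = ((⅑)*15)*(-10) = (5/3)*(-10) = -50/3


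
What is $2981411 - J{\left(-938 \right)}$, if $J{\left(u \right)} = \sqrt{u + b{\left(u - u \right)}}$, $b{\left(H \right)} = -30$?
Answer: $2981411 - 22 i \sqrt{2} \approx 2.9814 \cdot 10^{6} - 31.113 i$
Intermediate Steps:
$J{\left(u \right)} = \sqrt{-30 + u}$ ($J{\left(u \right)} = \sqrt{u - 30} = \sqrt{-30 + u}$)
$2981411 - J{\left(-938 \right)} = 2981411 - \sqrt{-30 - 938} = 2981411 - \sqrt{-968} = 2981411 - 22 i \sqrt{2}$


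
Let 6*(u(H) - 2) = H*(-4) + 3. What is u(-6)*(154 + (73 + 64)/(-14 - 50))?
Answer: 126347/128 ≈ 987.09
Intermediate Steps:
u(H) = 5/2 - 2*H/3 (u(H) = 2 + (H*(-4) + 3)/6 = 2 + (-4*H + 3)/6 = 2 + (3 - 4*H)/6 = 2 + (1/2 - 2*H/3) = 5/2 - 2*H/3)
u(-6)*(154 + (73 + 64)/(-14 - 50)) = (5/2 - 2/3*(-6))*(154 + (73 + 64)/(-14 - 50)) = (5/2 + 4)*(154 + 137/(-64)) = 13*(154 + 137*(-1/64))/2 = 13*(154 - 137/64)/2 = (13/2)*(9719/64) = 126347/128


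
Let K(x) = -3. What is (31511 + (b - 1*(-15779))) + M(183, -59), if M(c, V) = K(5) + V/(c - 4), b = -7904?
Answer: 7049498/179 ≈ 39383.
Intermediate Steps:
M(c, V) = -3 + V/(-4 + c) (M(c, V) = -3 + V/(c - 4) = -3 + V/(-4 + c))
(31511 + (b - 1*(-15779))) + M(183, -59) = (31511 + (-7904 - 1*(-15779))) + (12 - 59 - 3*183)/(-4 + 183) = (31511 + (-7904 + 15779)) + (12 - 59 - 549)/179 = (31511 + 7875) + (1/179)*(-596) = 39386 - 596/179 = 7049498/179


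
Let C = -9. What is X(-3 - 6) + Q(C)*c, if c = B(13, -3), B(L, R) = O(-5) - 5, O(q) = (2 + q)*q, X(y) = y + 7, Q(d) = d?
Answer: -92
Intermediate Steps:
X(y) = 7 + y
O(q) = q*(2 + q)
B(L, R) = 10 (B(L, R) = -5*(2 - 5) - 5 = -5*(-3) - 5 = 15 - 5 = 10)
c = 10
X(-3 - 6) + Q(C)*c = (7 + (-3 - 6)) - 9*10 = (7 - 9) - 90 = -2 - 90 = -92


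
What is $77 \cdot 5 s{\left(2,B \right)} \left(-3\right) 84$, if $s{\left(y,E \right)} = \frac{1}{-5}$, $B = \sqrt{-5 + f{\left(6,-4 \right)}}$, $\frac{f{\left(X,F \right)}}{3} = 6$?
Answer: $19404$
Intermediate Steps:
$f{\left(X,F \right)} = 18$ ($f{\left(X,F \right)} = 3 \cdot 6 = 18$)
$B = \sqrt{13}$ ($B = \sqrt{-5 + 18} = \sqrt{13} \approx 3.6056$)
$s{\left(y,E \right)} = - \frac{1}{5}$
$77 \cdot 5 s{\left(2,B \right)} \left(-3\right) 84 = 77 \cdot 5 \left(- \frac{1}{5}\right) \left(-3\right) 84 = 77 \left(\left(-1\right) \left(-3\right)\right) 84 = 77 \cdot 3 \cdot 84 = 231 \cdot 84 = 19404$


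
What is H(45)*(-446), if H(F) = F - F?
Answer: 0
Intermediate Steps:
H(F) = 0
H(45)*(-446) = 0*(-446) = 0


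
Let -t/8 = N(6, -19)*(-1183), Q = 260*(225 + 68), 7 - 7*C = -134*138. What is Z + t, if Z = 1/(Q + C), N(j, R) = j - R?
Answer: 130546179407/551759 ≈ 2.3660e+5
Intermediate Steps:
C = 18499/7 (C = 1 - (-134)*138/7 = 1 - ⅐*(-18492) = 1 + 18492/7 = 18499/7 ≈ 2642.7)
Q = 76180 (Q = 260*293 = 76180)
t = 236600 (t = -8*(6 - 1*(-19))*(-1183) = -8*(6 + 19)*(-1183) = -200*(-1183) = -8*(-29575) = 236600)
Z = 7/551759 (Z = 1/(76180 + 18499/7) = 1/(551759/7) = 7/551759 ≈ 1.2687e-5)
Z + t = 7/551759 + 236600 = 130546179407/551759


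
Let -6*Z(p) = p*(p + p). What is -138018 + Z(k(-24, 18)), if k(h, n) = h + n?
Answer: -138030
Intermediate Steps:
Z(p) = -p²/3 (Z(p) = -p*(p + p)/6 = -p*2*p/6 = -p²/3)
-138018 + Z(k(-24, 18)) = -138018 - (-24 + 18)²/3 = -138018 - ⅓*(-6)² = -138018 - ⅓*36 = -138018 - 12 = -138030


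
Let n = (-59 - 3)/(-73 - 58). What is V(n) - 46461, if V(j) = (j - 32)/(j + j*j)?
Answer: -278246678/5983 ≈ -46506.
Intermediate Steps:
n = 62/131 (n = -62/(-131) = -62*(-1/131) = 62/131 ≈ 0.47328)
V(j) = (-32 + j)/(j + j**2)
V(n) - 46461 = (-32 + 62/131)/((62/131)*(1 + 62/131)) - 46461 = (131/62)*(-4130/131)/(193/131) - 46461 = (131/62)*(131/193)*(-4130/131) - 46461 = -270515/5983 - 46461 = -278246678/5983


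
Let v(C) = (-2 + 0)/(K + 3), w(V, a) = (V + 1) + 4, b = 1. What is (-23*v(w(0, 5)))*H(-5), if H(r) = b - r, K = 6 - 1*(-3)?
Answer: 23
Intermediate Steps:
K = 9 (K = 6 + 3 = 9)
w(V, a) = 5 + V (w(V, a) = (1 + V) + 4 = 5 + V)
v(C) = -⅙ (v(C) = (-2 + 0)/(9 + 3) = -2/12 = -2*1/12 = -⅙)
H(r) = 1 - r
(-23*v(w(0, 5)))*H(-5) = (-23*(-⅙))*(1 - 1*(-5)) = 23*(1 + 5)/6 = (23/6)*6 = 23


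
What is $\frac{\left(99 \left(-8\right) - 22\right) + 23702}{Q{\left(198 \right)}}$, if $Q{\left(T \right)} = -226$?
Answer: $- \frac{11444}{113} \approx -101.27$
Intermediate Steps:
$\frac{\left(99 \left(-8\right) - 22\right) + 23702}{Q{\left(198 \right)}} = \frac{\left(99 \left(-8\right) - 22\right) + 23702}{-226} = \left(\left(-792 - 22\right) + 23702\right) \left(- \frac{1}{226}\right) = \left(-814 + 23702\right) \left(- \frac{1}{226}\right) = 22888 \left(- \frac{1}{226}\right) = - \frac{11444}{113}$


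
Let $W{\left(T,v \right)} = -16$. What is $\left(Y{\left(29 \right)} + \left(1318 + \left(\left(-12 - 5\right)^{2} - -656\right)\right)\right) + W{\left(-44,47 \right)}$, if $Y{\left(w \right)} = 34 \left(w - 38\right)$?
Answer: $1941$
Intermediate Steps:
$Y{\left(w \right)} = -1292 + 34 w$ ($Y{\left(w \right)} = 34 \left(-38 + w\right) = -1292 + 34 w$)
$\left(Y{\left(29 \right)} + \left(1318 + \left(\left(-12 - 5\right)^{2} - -656\right)\right)\right) + W{\left(-44,47 \right)} = \left(\left(-1292 + 34 \cdot 29\right) + \left(1318 + \left(\left(-12 - 5\right)^{2} - -656\right)\right)\right) - 16 = \left(\left(-1292 + 986\right) + \left(1318 + \left(\left(-17\right)^{2} + 656\right)\right)\right) - 16 = \left(-306 + \left(1318 + \left(289 + 656\right)\right)\right) - 16 = \left(-306 + \left(1318 + 945\right)\right) - 16 = \left(-306 + 2263\right) - 16 = 1957 - 16 = 1941$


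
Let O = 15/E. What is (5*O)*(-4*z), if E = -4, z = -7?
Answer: -525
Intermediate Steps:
O = -15/4 (O = 15/(-4) = 15*(-1/4) = -15/4 ≈ -3.7500)
(5*O)*(-4*z) = (5*(-15/4))*(-4*(-7)) = -75/4*28 = -525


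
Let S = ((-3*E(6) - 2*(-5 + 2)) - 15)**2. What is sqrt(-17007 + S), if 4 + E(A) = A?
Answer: I*sqrt(16782) ≈ 129.55*I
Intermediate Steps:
E(A) = -4 + A
S = 225 (S = ((-3*(-4 + 6) - 2*(-5 + 2)) - 15)**2 = ((-3*2 - 2*(-3)) - 15)**2 = ((-6 + 6) - 15)**2 = (0 - 15)**2 = (-15)**2 = 225)
sqrt(-17007 + S) = sqrt(-17007 + 225) = sqrt(-16782) = I*sqrt(16782)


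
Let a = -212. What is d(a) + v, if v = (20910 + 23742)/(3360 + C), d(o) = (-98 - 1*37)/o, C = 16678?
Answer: 6085677/2124028 ≈ 2.8652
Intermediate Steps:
d(o) = -135/o (d(o) = (-98 - 37)/o = -135/o)
v = 22326/10019 (v = (20910 + 23742)/(3360 + 16678) = 44652/20038 = 44652*(1/20038) = 22326/10019 ≈ 2.2284)
d(a) + v = -135/(-212) + 22326/10019 = -135*(-1/212) + 22326/10019 = 135/212 + 22326/10019 = 6085677/2124028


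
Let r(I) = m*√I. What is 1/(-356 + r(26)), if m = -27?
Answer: -178/53891 + 27*√26/107782 ≈ -0.0020256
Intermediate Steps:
r(I) = -27*√I
1/(-356 + r(26)) = 1/(-356 - 27*√26)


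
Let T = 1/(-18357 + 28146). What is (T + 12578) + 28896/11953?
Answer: 1472008454923/117007917 ≈ 12580.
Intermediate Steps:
T = 1/9789 ≈ 0.00010216
(T + 12578) + 28896/11953 = (1/9789 + 12578) + 28896/11953 = 123126043/9789 + 28896*(1/11953) = 123126043/9789 + 28896/11953 = 1472008454923/117007917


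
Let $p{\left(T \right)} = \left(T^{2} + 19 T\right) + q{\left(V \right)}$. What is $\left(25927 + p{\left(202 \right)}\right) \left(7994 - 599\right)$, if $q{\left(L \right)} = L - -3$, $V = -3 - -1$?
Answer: $521865150$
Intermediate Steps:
$V = -2$ ($V = -3 + 1 = -2$)
$q{\left(L \right)} = 3 + L$ ($q{\left(L \right)} = L + 3 = 3 + L$)
$p{\left(T \right)} = 1 + T^{2} + 19 T$ ($p{\left(T \right)} = \left(T^{2} + 19 T\right) + \left(3 - 2\right) = \left(T^{2} + 19 T\right) + 1 = 1 + T^{2} + 19 T$)
$\left(25927 + p{\left(202 \right)}\right) \left(7994 - 599\right) = \left(25927 + \left(1 + 202^{2} + 19 \cdot 202\right)\right) \left(7994 - 599\right) = \left(25927 + \left(1 + 40804 + 3838\right)\right) 7395 = \left(25927 + 44643\right) 7395 = 70570 \cdot 7395 = 521865150$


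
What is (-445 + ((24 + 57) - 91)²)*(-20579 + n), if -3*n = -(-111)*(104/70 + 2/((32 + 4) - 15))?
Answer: 49839551/7 ≈ 7.1199e+6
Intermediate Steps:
n = -6142/105 (n = -(-1)*(-111*(104/70 + 2/((32 + 4) - 15)))/3 = -(-1)*(-111*(104*(1/70) + 2/(36 - 15)))/3 = -(-1)*(-111*(52/35 + 2/21))/3 = -(-1)*(-111*166/105)/3 = -(-1)*(-6142)/(3*35) = -⅓*6142/35 = -6142/105 ≈ -58.495)
(-445 + ((24 + 57) - 91)²)*(-20579 + n) = (-445 + ((24 + 57) - 91)²)*(-20579 - 6142/105) = (-445 + (81 - 91)²)*(-2166937/105) = (-445 + (-10)²)*(-2166937/105) = (-445 + 100)*(-2166937/105) = -345*(-2166937/105) = 49839551/7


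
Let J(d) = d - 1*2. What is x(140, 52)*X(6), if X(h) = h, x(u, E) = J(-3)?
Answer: -30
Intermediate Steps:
J(d) = -2 + d (J(d) = d - 2 = -2 + d)
x(u, E) = -5 (x(u, E) = -2 - 3 = -5)
x(140, 52)*X(6) = -5*6 = -30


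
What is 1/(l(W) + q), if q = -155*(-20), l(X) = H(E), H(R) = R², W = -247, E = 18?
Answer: 1/3424 ≈ 0.00029206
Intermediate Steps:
l(X) = 324 (l(X) = 18² = 324)
q = 3100
1/(l(W) + q) = 1/(324 + 3100) = 1/3424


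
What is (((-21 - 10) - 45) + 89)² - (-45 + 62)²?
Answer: -120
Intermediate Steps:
(((-21 - 10) - 45) + 89)² - (-45 + 62)² = ((-31 - 45) + 89)² - 1*17² = (-76 + 89)² - 1*289 = 13² - 289 = 169 - 289 = -120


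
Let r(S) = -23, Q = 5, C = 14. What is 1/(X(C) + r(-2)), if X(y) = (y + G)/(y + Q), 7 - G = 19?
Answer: -19/435 ≈ -0.043678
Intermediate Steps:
G = -12 (G = 7 - 1*19 = 7 - 19 = -12)
X(y) = (-12 + y)/(5 + y) (X(y) = (y - 12)/(y + 5) = (-12 + y)/(5 + y))
1/(X(C) + r(-2)) = 1/((-12 + 14)/(5 + 14) - 23) = 1/(2/19 - 23) = 1/(-435/19) = -19/435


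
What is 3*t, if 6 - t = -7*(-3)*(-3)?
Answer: 207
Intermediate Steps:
t = 69 (t = 6 - (-7*(-3))*(-3) = 6 - 21*(-3) = 6 - 1*(-63) = 6 + 63 = 69)
3*t = 3*69 = 207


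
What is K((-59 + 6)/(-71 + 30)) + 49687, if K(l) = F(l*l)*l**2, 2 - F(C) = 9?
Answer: 83504184/1681 ≈ 49675.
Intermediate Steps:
F(C) = -7 (F(C) = 2 - 1*9 = 2 - 9 = -7)
K(l) = -7*l**2
K((-59 + 6)/(-71 + 30)) + 49687 = -7*(-59 + 6)**2/(-71 + 30)**2 + 49687 = -7*(-53/(-41))**2 + 49687 = -7*(-53*(-1/41))**2 + 49687 = -7*(53/41)**2 + 49687 = -7*2809/1681 + 49687 = -19663/1681 + 49687 = 83504184/1681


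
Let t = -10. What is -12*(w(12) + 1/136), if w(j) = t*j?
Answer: 48957/34 ≈ 1439.9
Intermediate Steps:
w(j) = -10*j
-12*(w(12) + 1/136) = -12*(-10*12 + 1/136) = -12*(-120 + 1/136) = -12*(-16319/136) = 48957/34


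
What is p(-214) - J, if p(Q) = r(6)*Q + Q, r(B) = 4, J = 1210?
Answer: -2280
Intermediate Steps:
p(Q) = 5*Q (p(Q) = 4*Q + Q = 5*Q)
p(-214) - J = 5*(-214) - 1*1210 = -1070 - 1210 = -2280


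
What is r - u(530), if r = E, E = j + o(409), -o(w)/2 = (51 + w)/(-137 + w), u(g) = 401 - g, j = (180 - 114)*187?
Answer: 423899/34 ≈ 12468.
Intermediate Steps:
j = 12342 (j = 66*187 = 12342)
o(w) = -2*(51 + w)/(-137 + w)
E = 419513/34 (E = 12342 + 2*(-51 - 1*409)/(-137 + 409) = 12342 + 2*(-51 - 409)/272 = 12342 + 2*(1/272)*(-460) = 12342 - 115/34 = 419513/34 ≈ 12339.)
r = 419513/34 ≈ 12339.
r - u(530) = 419513/34 - (401 - 1*530) = 419513/34 - (401 - 530) = 419513/34 - 1*(-129) = 419513/34 + 129 = 423899/34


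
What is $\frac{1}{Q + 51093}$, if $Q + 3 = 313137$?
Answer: $\frac{1}{364227} \approx 2.7455 \cdot 10^{-6}$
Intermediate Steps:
$Q = 313134$ ($Q = -3 + 313137 = 313134$)
$\frac{1}{Q + 51093} = \frac{1}{313134 + 51093} = \frac{1}{364227}$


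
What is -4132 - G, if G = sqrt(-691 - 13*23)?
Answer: -4132 - 3*I*sqrt(110) ≈ -4132.0 - 31.464*I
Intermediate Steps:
G = 3*I*sqrt(110) (G = sqrt(-691 - 299) = sqrt(-990) = 3*I*sqrt(110) ≈ 31.464*I)
-4132 - G = -4132 - 3*I*sqrt(110)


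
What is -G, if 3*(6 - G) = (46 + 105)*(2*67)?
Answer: 20216/3 ≈ 6738.7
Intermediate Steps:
G = -20216/3 (G = 6 - (46 + 105)*2*67/3 = 6 - 151*134/3 = 6 - 1/3*20234 = 6 - 20234/3 = -20216/3 ≈ -6738.7)
-G = -1*(-20216/3) = 20216/3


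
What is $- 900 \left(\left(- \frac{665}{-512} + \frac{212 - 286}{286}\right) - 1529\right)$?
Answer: $\frac{25171000425}{18304} \approx 1.3752 \cdot 10^{6}$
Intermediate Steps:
$- 900 \left(\left(- \frac{665}{-512} + \frac{212 - 286}{286}\right) - 1529\right) = - 900 \left(\left(\left(-665\right) \left(- \frac{1}{512}\right) + \left(212 - 286\right) \frac{1}{286}\right) - 1529\right) = - 900 \left(\left(\frac{665}{512} - \frac{37}{143}\right) - 1529\right) = - 900 \left(\frac{76151}{73216} - 1529\right) = \left(-900\right) \left(- \frac{111871113}{73216}\right) = \frac{25171000425}{18304}$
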